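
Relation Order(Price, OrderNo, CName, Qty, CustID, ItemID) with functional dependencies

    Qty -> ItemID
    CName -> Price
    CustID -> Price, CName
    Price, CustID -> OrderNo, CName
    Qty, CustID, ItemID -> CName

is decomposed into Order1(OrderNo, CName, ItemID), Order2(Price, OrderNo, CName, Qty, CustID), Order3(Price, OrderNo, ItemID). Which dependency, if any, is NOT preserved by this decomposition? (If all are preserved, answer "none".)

Check Qty → ItemID: no single fragment contains all of {Qty, ItemID}, and the restricted closure of {Qty} across the fragments never reaches {ItemID}.
CName → Price is preserved.
CustID → Price, CName is preserved.
Price, CustID → OrderNo, CName is preserved.
Qty, CustID, ItemID → CName is preserved.

Qty -> ItemID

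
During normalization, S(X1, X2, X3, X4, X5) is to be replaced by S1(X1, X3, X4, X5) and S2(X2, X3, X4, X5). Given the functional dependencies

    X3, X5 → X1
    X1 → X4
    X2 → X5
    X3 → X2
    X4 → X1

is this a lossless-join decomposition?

Common attributes: S1 ∩ S2 = {X3, X4, X5}.
Closure of {X3, X4, X5}: X3, X5 → X1 applies, adding X1; X3 → X2 applies, adding X2. So (X3, X4, X5)⁺ = {X1, X2, X3, X4, X5}.
This closure contains every attribute of S1, so S1 ∩ S2 → S1. The join is lossless.

Yes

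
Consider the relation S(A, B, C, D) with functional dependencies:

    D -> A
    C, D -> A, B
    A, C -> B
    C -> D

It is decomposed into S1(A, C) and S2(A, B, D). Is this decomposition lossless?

No

Common attributes: S1 ∩ S2 = {A}.
No dependency enlarges {A}, so (A)⁺ = {A}.
The closure contains neither all of S1 = {A, C} nor all of S2 = {A, B, D}, so the common attributes are not a superkey of either fragment. The join is lossy.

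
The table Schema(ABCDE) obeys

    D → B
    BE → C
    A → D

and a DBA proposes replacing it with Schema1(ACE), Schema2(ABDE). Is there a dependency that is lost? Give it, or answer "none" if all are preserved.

BE → C

Check BE → C: no single fragment contains all of {BCE}, and the restricted closure of {BE} across the fragments never reaches {C}.
D → B is preserved.
A → D is preserved.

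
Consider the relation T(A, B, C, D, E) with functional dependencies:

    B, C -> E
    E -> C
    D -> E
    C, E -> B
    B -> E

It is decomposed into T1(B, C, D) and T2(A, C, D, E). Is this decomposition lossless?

Common attributes: T1 ∩ T2 = {C, D}.
Closure of {C, D}: D → E applies, adding E; C, E → B applies, adding B. So (C, D)⁺ = {B, C, D, E}.
This closure contains every attribute of T1, so T1 ∩ T2 → T1. The join is lossless.

Yes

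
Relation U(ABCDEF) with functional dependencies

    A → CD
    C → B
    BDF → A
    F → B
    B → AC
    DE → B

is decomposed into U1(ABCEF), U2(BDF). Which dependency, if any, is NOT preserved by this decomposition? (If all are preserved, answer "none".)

Check DE → B: no single fragment contains all of {BDE}, and the restricted closure of {DE} across the fragments never reaches {B}.
A → CD is preserved.
C → B is preserved.
BDF → A is preserved.
F → B is preserved.
B → AC is preserved.

DE → B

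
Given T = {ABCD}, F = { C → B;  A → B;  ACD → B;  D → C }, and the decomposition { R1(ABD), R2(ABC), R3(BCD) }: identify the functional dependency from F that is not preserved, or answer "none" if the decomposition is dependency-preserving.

none

C → B lies within R2.
A → B lies within R1.
ACD → B: restricted closure across fragments reaches B.
D → C lies within R3.
Every dependency is enforceable on the fragments, so the decomposition is dependency-preserving.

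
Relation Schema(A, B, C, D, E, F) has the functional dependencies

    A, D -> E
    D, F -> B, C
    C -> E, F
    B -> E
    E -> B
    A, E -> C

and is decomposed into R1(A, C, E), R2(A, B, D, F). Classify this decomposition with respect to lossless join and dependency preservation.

lossy and not dependency-preserving

Lossless test: (A)⁺ = {A}, which is a superkey of neither fragment — lossy.
Dependency preservation: the restricted closure of {A, D} across the fragments never reaches {E}, so A, D → E cannot be enforced without a join — not preserved.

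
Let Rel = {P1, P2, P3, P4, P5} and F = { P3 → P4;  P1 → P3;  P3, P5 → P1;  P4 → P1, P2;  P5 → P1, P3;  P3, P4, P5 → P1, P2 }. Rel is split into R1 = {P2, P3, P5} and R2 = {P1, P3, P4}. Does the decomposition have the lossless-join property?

Yes

Common attributes: R1 ∩ R2 = {P3}.
Closure of {P3}: P3 → P4 applies, adding P4; P4 → P1, P2 applies, adding P1, P2. So (P3)⁺ = {P1, P2, P3, P4}.
This closure contains every attribute of R2, so R1 ∩ R2 → R2. The join is lossless.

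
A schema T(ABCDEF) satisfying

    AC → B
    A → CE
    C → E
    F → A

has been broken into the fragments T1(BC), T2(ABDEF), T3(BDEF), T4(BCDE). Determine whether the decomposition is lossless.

No

Chase test. Columns are ABCDEF; row i has aⱼ where attribute j ∈ Ti, else bᵢⱼ.
Initial tableau (one row per fragment):
  row 1: b11 a2 a3 b14 b15 b16
  row 2: a1 a2 b23 a4 a5 a6
  row 3: b31 a2 b33 a4 a5 a6
  row 4: b41 a2 a3 a4 a5 b46
Rows 1 and 4 agree on C; apply C→E and equate their E entries.
Rows 2 and 3 agree on F; apply F→A and equate their A entries.
Rows 2 and 3 agree on A; apply A→CE and equate their CE entries.
No row becomes fully distinguished — the join is lossy.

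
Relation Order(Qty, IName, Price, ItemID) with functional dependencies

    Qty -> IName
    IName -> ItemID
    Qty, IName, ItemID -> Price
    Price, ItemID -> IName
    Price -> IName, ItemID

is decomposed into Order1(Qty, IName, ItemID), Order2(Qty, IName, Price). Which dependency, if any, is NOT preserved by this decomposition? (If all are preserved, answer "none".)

Qty → IName lies within Order1.
IName → ItemID lies within Order1.
Qty, IName, ItemID → Price: restricted closure across fragments reaches Price.
Price, ItemID → IName: restricted closure across fragments reaches IName.
Price → IName, ItemID: restricted closure across fragments reaches IName, ItemID.
Every dependency is enforceable on the fragments, so the decomposition is dependency-preserving.

none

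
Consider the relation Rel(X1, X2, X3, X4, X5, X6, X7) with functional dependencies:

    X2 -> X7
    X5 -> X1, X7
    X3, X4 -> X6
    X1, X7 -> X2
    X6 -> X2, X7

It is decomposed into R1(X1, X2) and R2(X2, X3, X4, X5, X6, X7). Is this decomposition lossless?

Common attributes: R1 ∩ R2 = {X2}.
Closure of {X2}: X2 → X7 applies, adding X7. So (X2)⁺ = {X2, X7}.
The closure contains neither all of R1 = {X1, X2} nor all of R2 = {X2, X3, X4, X5, X6, X7}, so the common attributes are not a superkey of either fragment. The join is lossy.

No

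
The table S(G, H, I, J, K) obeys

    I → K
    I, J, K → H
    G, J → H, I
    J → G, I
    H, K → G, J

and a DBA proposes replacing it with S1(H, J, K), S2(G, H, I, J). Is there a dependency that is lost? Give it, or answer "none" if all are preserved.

I → K

Check I → K: no single fragment contains all of {I, K}, and the restricted closure of {I} across the fragments never reaches {K}.
I, J, K → H is preserved.
G, J → H, I is preserved.
J → G, I is preserved.
H, K → G, J is preserved.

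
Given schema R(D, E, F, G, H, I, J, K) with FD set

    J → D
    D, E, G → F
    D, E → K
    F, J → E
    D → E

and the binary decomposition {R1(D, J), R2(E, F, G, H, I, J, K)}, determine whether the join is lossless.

Yes

Common attributes: R1 ∩ R2 = {J}.
Closure of {J}: J → D applies, adding D; D → E applies, adding E; D, E → K applies, adding K. So (J)⁺ = {D, E, J, K}.
This closure contains every attribute of R1, so R1 ∩ R2 → R1. The join is lossless.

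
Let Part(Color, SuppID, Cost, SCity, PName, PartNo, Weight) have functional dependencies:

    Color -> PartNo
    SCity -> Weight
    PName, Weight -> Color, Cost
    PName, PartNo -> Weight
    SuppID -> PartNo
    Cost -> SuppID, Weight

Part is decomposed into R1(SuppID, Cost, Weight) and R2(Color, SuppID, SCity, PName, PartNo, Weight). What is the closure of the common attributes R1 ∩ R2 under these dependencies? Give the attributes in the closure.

SuppID, PartNo, Weight

R1 ∩ R2 = {SuppID, Weight}.
SuppID → PartNo applies, adding PartNo
Closure: {SuppID, PartNo, Weight}.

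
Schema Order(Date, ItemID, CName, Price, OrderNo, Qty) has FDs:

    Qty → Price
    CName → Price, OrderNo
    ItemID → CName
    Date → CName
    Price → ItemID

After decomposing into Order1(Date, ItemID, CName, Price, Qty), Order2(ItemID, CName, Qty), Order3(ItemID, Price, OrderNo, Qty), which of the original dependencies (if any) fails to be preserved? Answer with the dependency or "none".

none

Qty → Price lies within Order1.
CName → Price, OrderNo: restricted closure across fragments reaches Price, OrderNo.
ItemID → CName lies within Order1.
Date → CName lies within Order1.
Price → ItemID lies within Order1.
Every dependency is enforceable on the fragments, so the decomposition is dependency-preserving.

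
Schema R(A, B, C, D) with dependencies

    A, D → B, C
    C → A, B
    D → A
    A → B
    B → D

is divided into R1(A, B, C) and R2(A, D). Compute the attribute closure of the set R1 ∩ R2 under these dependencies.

A, B, C, D

R1 ∩ R2 = {A}.
A → B applies, adding B
B → D applies, adding D
A, D → B, C applies, adding C
Closure: {A, B, C, D}.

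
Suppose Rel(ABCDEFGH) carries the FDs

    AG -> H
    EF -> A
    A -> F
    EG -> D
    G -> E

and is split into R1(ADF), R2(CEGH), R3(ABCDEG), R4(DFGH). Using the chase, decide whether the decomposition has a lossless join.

Yes

Chase test. Columns are ABCDEFGH; row i has aⱼ where attribute j ∈ Ri, else bᵢⱼ.
Initial tableau (one row per fragment):
  row 1: a1 b12 b13 a4 b15 a6 b17 b18
  row 2: b21 b22 a3 b24 a5 b26 a7 a8
  row 3: a1 a2 a3 a4 a5 b36 a7 b38
  row 4: b41 b42 b43 a4 b45 a6 a7 a8
Rows 1 and 3 agree on A; apply A→F and equate their F entries.
Rows 2 and 3 agree on EG; apply EG→D and equate their D entries.
Rows 2 and 4 agree on G; apply G→E and equate their E entries.
Rows 3 and 4 agree on EF; apply EF→A and equate their A entries.
Rows 3 and 4 agree on AG; apply AG→H and equate their H entries.
Row 3 is now all distinguished symbols — the join is lossless.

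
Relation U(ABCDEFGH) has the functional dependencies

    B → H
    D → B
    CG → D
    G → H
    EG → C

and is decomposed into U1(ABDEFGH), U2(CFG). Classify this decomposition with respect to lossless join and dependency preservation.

Lossless test: (FG)⁺ = {FGH}, which is a superkey of neither fragment — lossy.
Dependency preservation: the restricted closure of {CG} across the fragments never reaches {D}, so CG → D cannot be enforced without a join — not preserved.

lossy and not dependency-preserving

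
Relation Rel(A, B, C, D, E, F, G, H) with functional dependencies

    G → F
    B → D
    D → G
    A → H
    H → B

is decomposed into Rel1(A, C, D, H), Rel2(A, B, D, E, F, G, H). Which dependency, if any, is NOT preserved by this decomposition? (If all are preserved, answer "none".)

G → F lies within Rel2.
B → D lies within Rel2.
D → G lies within Rel2.
A → H lies within Rel1.
H → B lies within Rel2.
Every dependency is enforceable on the fragments, so the decomposition is dependency-preserving.

none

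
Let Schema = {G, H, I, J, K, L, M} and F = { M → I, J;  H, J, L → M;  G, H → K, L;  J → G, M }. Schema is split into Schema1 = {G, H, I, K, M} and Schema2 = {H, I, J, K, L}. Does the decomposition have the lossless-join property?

Common attributes: Schema1 ∩ Schema2 = {H, I, K}.
No dependency enlarges {H, I, K}, so (H, I, K)⁺ = {H, I, K}.
The closure contains neither all of Schema1 = {G, H, I, K, M} nor all of Schema2 = {H, I, J, K, L}, so the common attributes are not a superkey of either fragment. The join is lossy.

No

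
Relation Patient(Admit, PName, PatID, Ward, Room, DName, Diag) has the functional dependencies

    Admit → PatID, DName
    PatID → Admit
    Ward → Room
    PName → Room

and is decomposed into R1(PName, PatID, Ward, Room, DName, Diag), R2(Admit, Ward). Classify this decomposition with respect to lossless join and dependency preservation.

lossy and not dependency-preserving

Lossless test: (Ward)⁺ = {Ward, Room}, which is a superkey of neither fragment — lossy.
Dependency preservation: the restricted closure of {Admit} across the fragments never reaches {PatID, DName}, so Admit → PatID, DName cannot be enforced without a join — not preserved.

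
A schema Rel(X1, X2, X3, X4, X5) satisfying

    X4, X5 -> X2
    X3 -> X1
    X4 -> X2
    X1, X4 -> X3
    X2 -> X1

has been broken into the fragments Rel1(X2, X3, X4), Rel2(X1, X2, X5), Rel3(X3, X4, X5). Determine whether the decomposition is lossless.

Chase test. Columns are X1, X2, X3, X4, X5; row i has aⱼ where attribute j ∈ Reli, else bᵢⱼ.
Initial tableau (one row per fragment):
  row 1: b11 a2 a3 a4 b15
  row 2: a1 a2 b23 b24 a5
  row 3: b31 b32 a3 a4 a5
Rows 1 and 3 agree on X3; apply X3→X1 and equate their X1 entries.
Rows 1 and 3 agree on X4; apply X4→X2 and equate their X2 entries.
Rows 1 and 2 agree on X2; apply X2→X1 and equate their X1 entries.
Row 3 is now all distinguished symbols — the join is lossless.

Yes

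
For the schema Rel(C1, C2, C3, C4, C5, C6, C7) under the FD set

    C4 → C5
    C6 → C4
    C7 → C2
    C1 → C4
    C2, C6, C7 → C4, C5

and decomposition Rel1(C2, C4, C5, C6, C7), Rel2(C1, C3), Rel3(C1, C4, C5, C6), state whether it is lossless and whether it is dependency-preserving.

lossy but dependency-preserving

Lossless test (chase): Rows 2 and 3 agree on C1; apply C1→C4 and equate their C4 entries. Rows 1 and 2 agree on C4; apply C4→C5 and equate their C5 entries. No row becomes fully distinguished — the join is lossy.
Dependency preservation: every FD's attributes lie within a single fragment, so each can be enforced locally — preserved.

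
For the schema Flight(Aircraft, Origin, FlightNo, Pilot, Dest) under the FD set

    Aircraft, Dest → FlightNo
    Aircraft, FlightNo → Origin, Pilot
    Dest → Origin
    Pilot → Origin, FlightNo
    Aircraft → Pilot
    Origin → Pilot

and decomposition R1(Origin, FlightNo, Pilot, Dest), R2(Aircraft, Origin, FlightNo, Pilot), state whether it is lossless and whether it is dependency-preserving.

lossy but dependency-preserving

Lossless test: (Origin, FlightNo, Pilot)⁺ = {Origin, FlightNo, Pilot}, which is a superkey of neither fragment — lossy.
Dependency preservation: Aircraft, Dest → FlightNo is not contained in any single fragment, but the restricted closure of its left-hand side across the fragments still reaches the right-hand side; the remaining FDs each lie inside some fragment. All dependencies are preserved.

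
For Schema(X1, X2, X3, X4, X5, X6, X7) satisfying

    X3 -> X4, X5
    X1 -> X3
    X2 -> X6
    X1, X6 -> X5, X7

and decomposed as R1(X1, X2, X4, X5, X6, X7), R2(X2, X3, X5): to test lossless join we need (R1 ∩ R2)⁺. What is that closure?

R1 ∩ R2 = {X2, X5}.
X2 → X6 applies, adding X6
Closure: {X2, X5, X6}.

X2, X5, X6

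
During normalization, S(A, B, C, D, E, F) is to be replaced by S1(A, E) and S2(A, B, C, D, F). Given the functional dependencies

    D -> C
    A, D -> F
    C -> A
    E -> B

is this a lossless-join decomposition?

No

Common attributes: S1 ∩ S2 = {A}.
No dependency enlarges {A}, so (A)⁺ = {A}.
The closure contains neither all of S1 = {A, E} nor all of S2 = {A, B, C, D, F}, so the common attributes are not a superkey of either fragment. The join is lossy.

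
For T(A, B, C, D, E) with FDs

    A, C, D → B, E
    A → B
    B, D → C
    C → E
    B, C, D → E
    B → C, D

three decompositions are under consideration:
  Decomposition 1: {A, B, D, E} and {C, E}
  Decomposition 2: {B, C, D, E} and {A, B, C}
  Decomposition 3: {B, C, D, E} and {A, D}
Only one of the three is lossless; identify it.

Decomposition 1: common = {E}, closure = {E} → lossy.
Decomposition 2: common = {B, C}, closure = {B, C, D, E} → lossless.
Decomposition 3: common = {D}, closure = {D} → lossy.

Decomposition 2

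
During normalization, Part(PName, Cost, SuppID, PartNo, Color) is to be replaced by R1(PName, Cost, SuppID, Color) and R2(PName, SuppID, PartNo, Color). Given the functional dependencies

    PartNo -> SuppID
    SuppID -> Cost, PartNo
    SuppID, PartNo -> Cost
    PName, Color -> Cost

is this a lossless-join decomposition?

Common attributes: R1 ∩ R2 = {PName, SuppID, Color}.
Closure of {PName, SuppID, Color}: SuppID → Cost, PartNo applies, adding Cost, PartNo. So (PName, SuppID, Color)⁺ = {PName, Cost, SuppID, PartNo, Color}.
This closure contains every attribute of R1, so R1 ∩ R2 → R1. The join is lossless.

Yes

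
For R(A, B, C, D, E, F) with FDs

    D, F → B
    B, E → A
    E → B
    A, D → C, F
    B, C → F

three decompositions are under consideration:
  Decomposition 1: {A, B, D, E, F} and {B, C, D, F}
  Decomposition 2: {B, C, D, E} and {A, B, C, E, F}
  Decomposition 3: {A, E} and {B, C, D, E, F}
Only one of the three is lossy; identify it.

Decomposition 1

Decomposition 1: common = {B, D, F}, closure = {B, D, F} → lossy.
Decomposition 2: common = {B, C, E}, closure = {A, B, C, E, F} → lossless.
Decomposition 3: common = {E}, closure = {A, B, E} → lossless.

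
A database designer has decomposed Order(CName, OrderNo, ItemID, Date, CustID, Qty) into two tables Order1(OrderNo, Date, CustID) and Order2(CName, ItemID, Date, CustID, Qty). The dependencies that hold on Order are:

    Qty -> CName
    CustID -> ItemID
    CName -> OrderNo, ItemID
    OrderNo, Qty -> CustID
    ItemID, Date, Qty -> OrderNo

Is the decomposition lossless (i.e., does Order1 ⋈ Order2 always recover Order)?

Common attributes: Order1 ∩ Order2 = {Date, CustID}.
Closure of {Date, CustID}: CustID → ItemID applies, adding ItemID. So (Date, CustID)⁺ = {ItemID, Date, CustID}.
The closure contains neither all of Order1 = {OrderNo, Date, CustID} nor all of Order2 = {CName, ItemID, Date, CustID, Qty}, so the common attributes are not a superkey of either fragment. The join is lossy.

No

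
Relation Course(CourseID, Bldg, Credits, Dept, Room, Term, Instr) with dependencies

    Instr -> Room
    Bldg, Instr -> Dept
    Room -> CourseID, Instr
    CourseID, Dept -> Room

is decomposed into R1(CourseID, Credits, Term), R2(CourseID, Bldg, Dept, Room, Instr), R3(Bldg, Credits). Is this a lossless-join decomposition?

Chase test. Columns are CourseID, Bldg, Credits, Dept, Room, Term, Instr; row i has aⱼ where attribute j ∈ Ri, else bᵢⱼ.
Initial tableau (one row per fragment):
  row 1: a1 b12 a3 b14 b15 a6 b17
  row 2: a1 a2 b23 a4 a5 b26 a7
  row 3: b31 a2 a3 b34 b35 b36 b37
No row becomes fully distinguished — the join is lossy.

No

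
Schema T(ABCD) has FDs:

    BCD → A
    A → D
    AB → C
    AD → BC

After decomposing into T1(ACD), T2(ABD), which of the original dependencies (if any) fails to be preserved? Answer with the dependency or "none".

Check BCD → A: no single fragment contains all of {ABCD}, and the restricted closure of {BCD} across the fragments never reaches {A}.
A → D is preserved.
AB → C is preserved.
AD → BC is preserved.

BCD → A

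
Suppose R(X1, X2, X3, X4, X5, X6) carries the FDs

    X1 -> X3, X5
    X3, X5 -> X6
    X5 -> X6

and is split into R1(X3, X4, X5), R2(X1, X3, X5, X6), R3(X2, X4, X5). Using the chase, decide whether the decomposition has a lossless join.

Chase test. Columns are X1, X2, X3, X4, X5, X6; row i has aⱼ where attribute j ∈ Ri, else bᵢⱼ.
Initial tableau (one row per fragment):
  row 1: b11 b12 a3 a4 a5 b16
  row 2: a1 b22 a3 b24 a5 a6
  row 3: b31 a2 b33 a4 a5 b36
Rows 1 and 2 agree on X3, X5; apply X3, X5→X6 and equate their X6 entries.
Rows 1 and 3 agree on X5; apply X5→X6 and equate their X6 entries.
No row becomes fully distinguished — the join is lossy.

No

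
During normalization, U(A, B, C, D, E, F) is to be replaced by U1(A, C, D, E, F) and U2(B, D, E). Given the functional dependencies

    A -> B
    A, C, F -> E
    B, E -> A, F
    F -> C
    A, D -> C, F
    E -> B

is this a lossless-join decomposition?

Common attributes: U1 ∩ U2 = {D, E}.
Closure of {D, E}: E → B applies, adding B; B, E → A, F applies, adding A, F; F → C applies, adding C. So (D, E)⁺ = {A, B, C, D, E, F}.
This closure contains every attribute of U1, so U1 ∩ U2 → U1. The join is lossless.

Yes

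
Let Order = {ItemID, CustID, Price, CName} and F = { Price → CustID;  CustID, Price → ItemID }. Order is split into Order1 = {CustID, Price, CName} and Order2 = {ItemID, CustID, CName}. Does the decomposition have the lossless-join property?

No

Common attributes: Order1 ∩ Order2 = {CustID, CName}.
No dependency enlarges {CustID, CName}, so (CustID, CName)⁺ = {CustID, CName}.
The closure contains neither all of Order1 = {CustID, Price, CName} nor all of Order2 = {ItemID, CustID, CName}, so the common attributes are not a superkey of either fragment. The join is lossy.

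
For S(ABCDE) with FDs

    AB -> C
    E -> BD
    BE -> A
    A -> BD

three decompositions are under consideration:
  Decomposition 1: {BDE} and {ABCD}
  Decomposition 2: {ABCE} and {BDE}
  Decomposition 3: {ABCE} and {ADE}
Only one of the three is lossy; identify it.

Decomposition 1: common = {BD}, closure = {BD} → lossy.
Decomposition 2: common = {BE}, closure = {ABCDE} → lossless.
Decomposition 3: common = {AE}, closure = {ABCDE} → lossless.

Decomposition 1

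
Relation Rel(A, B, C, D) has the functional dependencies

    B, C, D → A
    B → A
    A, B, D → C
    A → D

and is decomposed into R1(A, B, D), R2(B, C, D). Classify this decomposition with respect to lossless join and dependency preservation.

Lossless test: (B, D)⁺ = {A, B, C, D}, which contains all of one fragment — lossless.
Dependency preservation: B, C, D → A; A, B, D → C are not contained in any single fragment, but the restricted closure of each left-hand side across the fragments still reaches the right-hand side; the remaining FDs each lie inside some fragment. All dependencies are preserved.

lossless and dependency-preserving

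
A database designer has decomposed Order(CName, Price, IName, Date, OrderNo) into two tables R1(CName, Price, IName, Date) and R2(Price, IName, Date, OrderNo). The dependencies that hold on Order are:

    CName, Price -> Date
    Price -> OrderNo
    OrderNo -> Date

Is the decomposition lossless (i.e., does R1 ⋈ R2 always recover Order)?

Yes

Common attributes: R1 ∩ R2 = {Price, IName, Date}.
Closure of {Price, IName, Date}: Price → OrderNo applies, adding OrderNo. So (Price, IName, Date)⁺ = {Price, IName, Date, OrderNo}.
This closure contains every attribute of R2, so R1 ∩ R2 → R2. The join is lossless.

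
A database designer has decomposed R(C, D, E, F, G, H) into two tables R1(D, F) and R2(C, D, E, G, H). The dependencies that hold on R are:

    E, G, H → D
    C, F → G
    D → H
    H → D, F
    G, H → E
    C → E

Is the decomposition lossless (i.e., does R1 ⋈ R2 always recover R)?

Common attributes: R1 ∩ R2 = {D}.
Closure of {D}: D → H applies, adding H; H → D, F applies, adding F. So (D)⁺ = {D, F, H}.
This closure contains every attribute of R1, so R1 ∩ R2 → R1. The join is lossless.

Yes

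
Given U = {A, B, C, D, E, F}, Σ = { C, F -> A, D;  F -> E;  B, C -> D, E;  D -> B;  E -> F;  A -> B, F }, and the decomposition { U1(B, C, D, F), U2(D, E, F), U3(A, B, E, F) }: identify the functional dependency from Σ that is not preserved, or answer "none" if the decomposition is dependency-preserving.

Check C, F → A, D: no single fragment contains all of {A, C, D, F}, and the restricted closure of {C, F} across the fragments never reaches {A, D}.
F → E is preserved.
B, C → D, E is preserved.
D → B is preserved.
E → F is preserved.
A → B, F is preserved.

C, F -> A, D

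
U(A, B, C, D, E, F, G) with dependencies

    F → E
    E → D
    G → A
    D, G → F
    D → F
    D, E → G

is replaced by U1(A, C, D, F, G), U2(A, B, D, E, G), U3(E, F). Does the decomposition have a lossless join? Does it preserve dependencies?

lossy but dependency-preserving

Lossless test (chase): Rows 1 and 3 agree on F; apply F→E and equate their E entries. Rows 1 and 3 agree on E; apply E→D and equate their D entries. Rows 1 and 2 agree on D, G; apply D, G→F and equate their F entries. Rows 1 and 3 agree on D, E; apply D, E→G and equate their G entries. Rows 1 and 3 agree on G; apply G→A and equate their A entries. No row becomes fully distinguished — the join is lossy.
Dependency preservation: every FD's attributes lie within a single fragment, so each can be enforced locally — preserved.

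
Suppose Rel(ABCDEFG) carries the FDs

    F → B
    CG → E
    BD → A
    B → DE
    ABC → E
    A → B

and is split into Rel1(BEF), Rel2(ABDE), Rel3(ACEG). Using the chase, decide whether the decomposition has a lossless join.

Chase test. Columns are ABCDEFG; row i has aⱼ where attribute j ∈ Reli, else bᵢⱼ.
Initial tableau (one row per fragment):
  row 1: b11 a2 b13 b14 a5 a6 b17
  row 2: a1 a2 b23 a4 a5 b26 b27
  row 3: a1 b32 a3 b34 a5 b36 a7
Rows 1 and 2 agree on B; apply B→DE and equate their DE entries.
Rows 2 and 3 agree on A; apply A→B and equate their B entries.
Rows 1 and 2 agree on BD; apply BD→A and equate their A entries.
Rows 1 and 3 agree on B; apply B→DE and equate their DE entries.
No row becomes fully distinguished — the join is lossy.

No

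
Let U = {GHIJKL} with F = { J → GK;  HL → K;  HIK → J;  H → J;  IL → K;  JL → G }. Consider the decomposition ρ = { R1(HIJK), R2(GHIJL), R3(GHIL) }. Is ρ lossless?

Chase test. Columns are GHIJKL; row i has aⱼ where attribute j ∈ Ri, else bᵢⱼ.
Initial tableau (one row per fragment):
  row 1: b11 a2 a3 a4 a5 b16
  row 2: a1 a2 a3 a4 b25 a6
  row 3: a1 a2 a3 b34 b35 a6
Rows 1 and 2 agree on J; apply J→GK and equate their GK entries.
Rows 2 and 3 agree on HL; apply HL→K and equate their K entries.
Rows 1 and 3 agree on HIK; apply HIK→J and equate their J entries.
Row 2 is now all distinguished symbols — the join is lossless.

Yes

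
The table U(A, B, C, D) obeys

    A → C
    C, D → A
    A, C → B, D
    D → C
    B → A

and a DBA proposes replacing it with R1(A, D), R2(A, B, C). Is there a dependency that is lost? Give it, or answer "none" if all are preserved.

A → C lies within R2.
C, D → A: restricted closure across fragments reaches A.
A, C → B, D: restricted closure across fragments reaches B, D.
D → C: restricted closure across fragments reaches C.
B → A lies within R2.
Every dependency is enforceable on the fragments, so the decomposition is dependency-preserving.

none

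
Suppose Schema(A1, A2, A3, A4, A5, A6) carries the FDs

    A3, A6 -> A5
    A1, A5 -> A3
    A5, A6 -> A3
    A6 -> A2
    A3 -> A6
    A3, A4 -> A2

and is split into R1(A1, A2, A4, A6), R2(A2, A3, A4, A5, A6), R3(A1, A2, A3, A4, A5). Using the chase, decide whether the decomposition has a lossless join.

Chase test. Columns are A1, A2, A3, A4, A5, A6; row i has aⱼ where attribute j ∈ Ri, else bᵢⱼ.
Initial tableau (one row per fragment):
  row 1: a1 a2 b13 a4 b15 a6
  row 2: b21 a2 a3 a4 a5 a6
  row 3: a1 a2 a3 a4 a5 b36
Rows 2 and 3 agree on A3; apply A3→A6 and equate their A6 entries.
Row 3 is now all distinguished symbols — the join is lossless.

Yes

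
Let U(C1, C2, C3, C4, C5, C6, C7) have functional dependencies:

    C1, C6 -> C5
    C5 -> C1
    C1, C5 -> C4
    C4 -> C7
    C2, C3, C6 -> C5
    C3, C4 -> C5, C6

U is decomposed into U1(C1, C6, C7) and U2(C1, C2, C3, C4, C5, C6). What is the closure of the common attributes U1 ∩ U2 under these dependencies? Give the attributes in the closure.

C1, C4, C5, C6, C7

U1 ∩ U2 = {C1, C6}.
C1, C6 → C5 applies, adding C5
C1, C5 → C4 applies, adding C4
C4 → C7 applies, adding C7
Closure: {C1, C4, C5, C6, C7}.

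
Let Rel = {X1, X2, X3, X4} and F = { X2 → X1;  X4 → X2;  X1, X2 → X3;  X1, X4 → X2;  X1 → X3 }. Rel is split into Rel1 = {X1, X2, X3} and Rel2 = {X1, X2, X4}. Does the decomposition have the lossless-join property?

Common attributes: Rel1 ∩ Rel2 = {X1, X2}.
Closure of {X1, X2}: X1, X2 → X3 applies, adding X3. So (X1, X2)⁺ = {X1, X2, X3}.
This closure contains every attribute of Rel1, so Rel1 ∩ Rel2 → Rel1. The join is lossless.

Yes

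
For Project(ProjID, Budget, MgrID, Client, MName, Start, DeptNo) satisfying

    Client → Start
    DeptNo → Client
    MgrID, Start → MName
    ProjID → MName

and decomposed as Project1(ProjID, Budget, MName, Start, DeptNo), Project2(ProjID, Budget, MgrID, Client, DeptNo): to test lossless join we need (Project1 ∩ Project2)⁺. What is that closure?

Project1 ∩ Project2 = {ProjID, Budget, DeptNo}.
DeptNo → Client applies, adding Client
ProjID → MName applies, adding MName
Client → Start applies, adding Start
Closure: {ProjID, Budget, Client, MName, Start, DeptNo}.

ProjID, Budget, Client, MName, Start, DeptNo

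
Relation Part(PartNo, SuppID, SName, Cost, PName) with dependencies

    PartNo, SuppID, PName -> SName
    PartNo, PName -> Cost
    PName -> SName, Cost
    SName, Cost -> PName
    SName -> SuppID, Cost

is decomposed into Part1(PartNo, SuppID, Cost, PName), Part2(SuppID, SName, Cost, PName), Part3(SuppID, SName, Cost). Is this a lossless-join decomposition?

Yes

Chase test. Columns are PartNo, SuppID, SName, Cost, PName; row i has aⱼ where attribute j ∈ Parti, else bᵢⱼ.
Initial tableau (one row per fragment):
  row 1: a1 a2 b13 a4 a5
  row 2: b21 a2 a3 a4 a5
  row 3: b31 a2 a3 a4 b35
Rows 1 and 2 agree on PName; apply PName→SName, Cost and equate their SName, Cost entries.
Rows 1 and 3 agree on SName, Cost; apply SName, Cost→PName and equate their PName entries.
Row 1 is now all distinguished symbols — the join is lossless.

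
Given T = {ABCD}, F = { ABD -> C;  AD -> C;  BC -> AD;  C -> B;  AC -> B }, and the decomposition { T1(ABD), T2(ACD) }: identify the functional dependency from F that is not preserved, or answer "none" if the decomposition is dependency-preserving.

none

ABD → C: restricted closure across fragments reaches C.
AD → C lies within T2.
BC → AD: restricted closure across fragments reaches AD.
C → B: restricted closure across fragments reaches B.
AC → B: restricted closure across fragments reaches B.
Every dependency is enforceable on the fragments, so the decomposition is dependency-preserving.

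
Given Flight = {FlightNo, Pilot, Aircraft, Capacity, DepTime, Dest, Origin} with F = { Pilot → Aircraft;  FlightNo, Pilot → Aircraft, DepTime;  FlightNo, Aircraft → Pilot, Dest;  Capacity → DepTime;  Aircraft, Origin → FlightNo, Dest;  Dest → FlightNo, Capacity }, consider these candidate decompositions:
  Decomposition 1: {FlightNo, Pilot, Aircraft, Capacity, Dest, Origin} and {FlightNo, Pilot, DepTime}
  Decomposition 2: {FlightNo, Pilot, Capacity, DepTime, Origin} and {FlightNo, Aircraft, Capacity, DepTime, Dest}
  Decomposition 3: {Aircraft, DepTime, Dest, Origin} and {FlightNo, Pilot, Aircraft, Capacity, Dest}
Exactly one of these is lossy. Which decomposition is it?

Decomposition 2

Decomposition 1: common = {FlightNo, Pilot}, closure = {FlightNo, Pilot, Aircraft, Capacity, DepTime, Dest} → lossless.
Decomposition 2: common = {FlightNo, Capacity, DepTime}, closure = {FlightNo, Capacity, DepTime} → lossy.
Decomposition 3: common = {Aircraft, Dest}, closure = {FlightNo, Pilot, Aircraft, Capacity, DepTime, Dest} → lossless.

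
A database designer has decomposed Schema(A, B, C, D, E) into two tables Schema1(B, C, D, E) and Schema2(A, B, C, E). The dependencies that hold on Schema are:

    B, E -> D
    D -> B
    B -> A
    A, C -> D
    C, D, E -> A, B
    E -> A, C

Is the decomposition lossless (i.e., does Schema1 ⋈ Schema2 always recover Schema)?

Yes

Common attributes: Schema1 ∩ Schema2 = {B, C, E}.
Closure of {B, C, E}: B, E → D applies, adding D; B → A applies, adding A. So (B, C, E)⁺ = {A, B, C, D, E}.
This closure contains every attribute of Schema1, so Schema1 ∩ Schema2 → Schema1. The join is lossless.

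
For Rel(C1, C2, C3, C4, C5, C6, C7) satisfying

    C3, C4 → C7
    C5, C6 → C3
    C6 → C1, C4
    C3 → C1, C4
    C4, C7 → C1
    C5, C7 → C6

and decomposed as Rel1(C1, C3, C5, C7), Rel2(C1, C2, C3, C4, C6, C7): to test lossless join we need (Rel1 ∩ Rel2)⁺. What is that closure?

Rel1 ∩ Rel2 = {C1, C3, C7}.
C3 → C1, C4 applies, adding C4
Closure: {C1, C3, C4, C7}.

C1, C3, C4, C7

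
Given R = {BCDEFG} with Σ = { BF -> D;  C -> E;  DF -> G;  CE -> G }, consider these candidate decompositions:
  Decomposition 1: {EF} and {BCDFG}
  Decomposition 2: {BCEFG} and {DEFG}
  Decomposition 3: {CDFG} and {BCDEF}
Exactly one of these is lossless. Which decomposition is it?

Decomposition 1: common = {F}, closure = {F} → lossy.
Decomposition 2: common = {EFG}, closure = {EFG} → lossy.
Decomposition 3: common = {CDF}, closure = {CDEFG} → lossless.

Decomposition 3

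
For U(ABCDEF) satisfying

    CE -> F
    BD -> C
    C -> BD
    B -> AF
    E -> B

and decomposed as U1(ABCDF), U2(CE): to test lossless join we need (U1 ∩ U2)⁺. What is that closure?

U1 ∩ U2 = {C}.
C → BD applies, adding BD
B → AF applies, adding AF
Closure: {ABCDF}.

ABCDF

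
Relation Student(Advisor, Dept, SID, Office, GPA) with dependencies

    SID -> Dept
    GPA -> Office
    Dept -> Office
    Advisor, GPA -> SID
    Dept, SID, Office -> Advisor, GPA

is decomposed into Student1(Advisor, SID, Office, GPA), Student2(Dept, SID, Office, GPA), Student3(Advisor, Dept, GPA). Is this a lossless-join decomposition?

Yes

Chase test. Columns are Advisor, Dept, SID, Office, GPA; row i has aⱼ where attribute j ∈ Studenti, else bᵢⱼ.
Initial tableau (one row per fragment):
  row 1: a1 b12 a3 a4 a5
  row 2: b21 a2 a3 a4 a5
  row 3: a1 a2 b33 b34 a5
Rows 1 and 2 agree on SID; apply SID→Dept and equate their Dept entries.
Rows 1 and 3 agree on GPA; apply GPA→Office and equate their Office entries.
Rows 1 and 3 agree on Advisor, GPA; apply Advisor, GPA→SID and equate their SID entries.
Rows 1 and 2 agree on Dept, SID, Office; apply Dept, SID, Office→Advisor, GPA and equate their Advisor, GPA entries.
Row 1 is now all distinguished symbols — the join is lossless.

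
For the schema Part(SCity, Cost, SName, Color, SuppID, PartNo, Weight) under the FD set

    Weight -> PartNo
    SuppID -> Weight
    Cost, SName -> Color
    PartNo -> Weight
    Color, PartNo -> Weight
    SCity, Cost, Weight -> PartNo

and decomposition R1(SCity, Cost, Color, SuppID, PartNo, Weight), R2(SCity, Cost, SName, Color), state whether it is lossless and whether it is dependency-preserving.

lossy but dependency-preserving

Lossless test: (SCity, Cost, Color)⁺ = {SCity, Cost, Color}, which is a superkey of neither fragment — lossy.
Dependency preservation: every FD's attributes lie within a single fragment, so each can be enforced locally — preserved.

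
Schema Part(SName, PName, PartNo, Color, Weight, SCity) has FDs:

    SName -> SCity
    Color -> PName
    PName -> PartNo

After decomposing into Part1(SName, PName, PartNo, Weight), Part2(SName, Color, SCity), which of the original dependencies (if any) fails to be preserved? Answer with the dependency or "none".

Color -> PName

Check Color → PName: no single fragment contains all of {PName, Color}, and the restricted closure of {Color} across the fragments never reaches {PName}.
SName → SCity is preserved.
PName → PartNo is preserved.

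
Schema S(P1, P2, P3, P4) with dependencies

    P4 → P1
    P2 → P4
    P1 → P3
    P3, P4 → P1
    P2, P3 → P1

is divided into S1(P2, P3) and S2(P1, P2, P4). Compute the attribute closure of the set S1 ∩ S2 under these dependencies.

P1, P2, P3, P4

S1 ∩ S2 = {P2}.
P2 → P4 applies, adding P4
P4 → P1 applies, adding P1
P1 → P3 applies, adding P3
Closure: {P1, P2, P3, P4}.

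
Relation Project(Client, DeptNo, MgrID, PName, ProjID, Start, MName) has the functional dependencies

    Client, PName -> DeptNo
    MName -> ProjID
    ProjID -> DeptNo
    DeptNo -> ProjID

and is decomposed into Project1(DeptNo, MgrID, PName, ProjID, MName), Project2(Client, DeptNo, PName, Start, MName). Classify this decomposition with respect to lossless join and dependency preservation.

lossy but dependency-preserving

Lossless test: (DeptNo, PName, MName)⁺ = {DeptNo, PName, ProjID, MName}, which is a superkey of neither fragment — lossy.
Dependency preservation: every FD's attributes lie within a single fragment, so each can be enforced locally — preserved.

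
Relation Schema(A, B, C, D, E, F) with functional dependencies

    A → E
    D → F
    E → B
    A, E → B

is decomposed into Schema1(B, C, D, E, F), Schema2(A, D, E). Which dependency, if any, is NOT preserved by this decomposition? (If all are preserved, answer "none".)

none

A → E lies within Schema2.
D → F lies within Schema1.
E → B lies within Schema1.
A, E → B: restricted closure across fragments reaches B.
Every dependency is enforceable on the fragments, so the decomposition is dependency-preserving.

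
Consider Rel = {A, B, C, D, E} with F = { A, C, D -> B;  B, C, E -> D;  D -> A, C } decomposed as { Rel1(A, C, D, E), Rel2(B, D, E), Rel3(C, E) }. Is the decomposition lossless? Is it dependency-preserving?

Lossless test (chase): Rows 1 and 2 agree on D; apply D→A, C and equate their A, C entries. Rows 1 and 2 agree on A, C, D; apply A, C, D→B and equate their B entries. Row 1 is now all distinguished symbols — the join is lossless.
Dependency preservation: the restricted closure of {B, C, E} across the fragments never reaches {D}, so B, C, E → D cannot be enforced without a join — not preserved.

lossless but not dependency-preserving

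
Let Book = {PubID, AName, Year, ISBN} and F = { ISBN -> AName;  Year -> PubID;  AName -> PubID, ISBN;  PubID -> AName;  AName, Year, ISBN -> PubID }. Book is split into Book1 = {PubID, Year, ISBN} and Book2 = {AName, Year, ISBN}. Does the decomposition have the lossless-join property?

Common attributes: Book1 ∩ Book2 = {Year, ISBN}.
Closure of {Year, ISBN}: ISBN → AName applies, adding AName; Year → PubID applies, adding PubID. So (Year, ISBN)⁺ = {PubID, AName, Year, ISBN}.
This closure contains every attribute of Book1, so Book1 ∩ Book2 → Book1. The join is lossless.

Yes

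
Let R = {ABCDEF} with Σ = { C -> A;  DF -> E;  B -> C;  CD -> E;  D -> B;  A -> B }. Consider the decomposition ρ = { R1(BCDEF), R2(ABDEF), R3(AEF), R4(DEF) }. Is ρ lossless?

Yes

Chase test. Columns are ABCDEF; row i has aⱼ where attribute j ∈ Ri, else bᵢⱼ.
Initial tableau (one row per fragment):
  row 1: b11 a2 a3 a4 a5 a6
  row 2: a1 a2 b23 a4 a5 a6
  row 3: a1 b32 b33 b34 a5 a6
  row 4: b41 b42 b43 a4 a5 a6
Rows 1 and 2 agree on B; apply B→C and equate their C entries.
Rows 1 and 4 agree on D; apply D→B and equate their B entries.
Rows 2 and 3 agree on A; apply A→B and equate their B entries.
Rows 1 and 2 agree on C; apply C→A and equate their A entries.
Rows 1 and 3 agree on B; apply B→C and equate their C entries.
Rows 1 and 4 agree on B; apply B→C and equate their C entries.
Rows 1 and 4 agree on C; apply C→A and equate their A entries.
Row 1 is now all distinguished symbols — the join is lossless.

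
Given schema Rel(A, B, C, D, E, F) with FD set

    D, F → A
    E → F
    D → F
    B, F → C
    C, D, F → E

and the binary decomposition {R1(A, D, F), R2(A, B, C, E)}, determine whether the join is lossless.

No

Common attributes: R1 ∩ R2 = {A}.
No dependency enlarges {A}, so (A)⁺ = {A}.
The closure contains neither all of R1 = {A, D, F} nor all of R2 = {A, B, C, E}, so the common attributes are not a superkey of either fragment. The join is lossy.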